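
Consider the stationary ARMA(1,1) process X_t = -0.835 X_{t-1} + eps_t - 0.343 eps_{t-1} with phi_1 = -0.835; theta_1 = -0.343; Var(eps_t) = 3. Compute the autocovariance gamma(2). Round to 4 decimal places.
\gamma(2) = 12.5375

Multiply the model equation by X_{t-k} and take expectations. With theta_0 = psi_0 = 1 and psi_j the MA(infinity) weights, this gives
  gamma(k) - sum_i phi_i gamma(k-i) = c_k,
  c_k = sigma^2 * sum_{j=k..q} theta_j psi_{j-k}   (c_k = 0 for k > q),
using gamma(-m) = gamma(m).
psi-weights needed (psi_j = theta_j + sum_i phi_i psi_{j-i}):
  psi_1 = theta_1 + phi_1 = -0.343 + (-0.835) = -1.178
Right-hand sides:
  c_0 = sigma^2 (1 + theta_1 psi_1) = 3 * (1 + (-0.343)(-1.178)) = 3 * 1.404054 = 4.212162
  c_1 = sigma^2 theta_1 = 3 * (-0.343) = -1.029
  c_2 = 0
Equations for k = 0 and k = 1 (AR order 1):
  gamma(0) = phi_1 gamma(1) + c_0
  gamma(1) = phi_1 gamma(0) + c_1
Substituting the second into the first: gamma(0) (1 - phi_1^2) = c_0 + phi_1 c_1, so
  gamma(0) = (c_0 + phi_1 c_1) / (1 - phi_1^2) = (4.212162 + (-0.835)(-1.029)) / (1 - (-0.835)^2) = 5.071377 / 0.302775 = 16.749656.
  gamma(1) = phi_1 gamma(0) + c_1 = (-0.835)(16.749656) + (-1.029) = -15.014962.
For k = 2 (> q): gamma(2) = phi_1 gamma(1) = (-0.835)(-15.014962) = 12.537494.
Therefore gamma(2) = 12.5375 (to 4 decimal places).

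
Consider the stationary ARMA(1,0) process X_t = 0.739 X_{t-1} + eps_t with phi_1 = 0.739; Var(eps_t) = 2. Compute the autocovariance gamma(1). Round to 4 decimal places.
\gamma(1) = 3.2564

Multiply the model equation by X_{t-k} and take expectations. With theta_0 = psi_0 = 1 and psi_j the MA(infinity) weights, this gives
  gamma(k) - sum_i phi_i gamma(k-i) = c_k,
  c_k = sigma^2 * sum_{j=k..q} theta_j psi_{j-k}   (c_k = 0 for k > q),
using gamma(-m) = gamma(m).
Pure AR (q = 0): c_0 = sigma^2 = 2, c_k = 0 for k >= 1.
Equations for k = 0 and k = 1 (AR order 1):
  gamma(0) = phi_1 gamma(1) + c_0
  gamma(1) = phi_1 gamma(0) + c_1
Substituting the second into the first: gamma(0) (1 - phi_1^2) = c_0 + phi_1 c_1, so
  gamma(0) = c_0 / (1 - phi_1^2) = 2 / (1 - (0.739)^2) = 2 / 0.453879 = 4.406461.
  gamma(1) = phi_1 gamma(0) = (0.739)(4.406461) = 3.256374.
Therefore gamma(1) = 3.2564 (to 4 decimal places).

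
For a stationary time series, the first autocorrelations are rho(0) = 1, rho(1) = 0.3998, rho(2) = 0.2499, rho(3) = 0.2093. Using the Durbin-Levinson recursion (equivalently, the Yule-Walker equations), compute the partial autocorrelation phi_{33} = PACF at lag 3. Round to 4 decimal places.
\phi_{33} = 0.0930

The PACF at lag k is phi_{kk}, the last component of the solution
to the Yule-Walker system G_k phi = r_k where
  (G_k)_{ij} = rho(|i - j|), (r_k)_i = rho(i), i,j = 1..k.
Equivalently, Durbin-Levinson gives phi_{kk} iteratively:
  phi_{11} = rho(1)
  phi_{kk} = [rho(k) - sum_{j=1..k-1} phi_{k-1,j} rho(k-j)]
            / [1 - sum_{j=1..k-1} phi_{k-1,j} rho(j)],
  phi_{k,j} = phi_{k-1,j} - phi_{kk} phi_{k-1,k-j},  j = 1..k-1.
Step k = 1:
  phi_11 = rho(1) = 0.3998.
Step k = 2:
  phi_22 = [rho(2) - phi_11 rho(1)] / [1 - phi_11 rho(1)] = [0.2499 - (0.3998)(0.3998)] / [1 - (0.3998)(0.3998)]
         = 0.09005996 / 0.84015996 = 0.107194.
  Update: phi_21 = phi_11 - phi_22 phi_11 = 0.3998 - (0.107194)(0.3998) = 0.356944.
Step k = 3:
  phi_33 = [rho(3) - phi_21 rho(2) - phi_22 rho(1)] / [1 - phi_21 rho(1) - phi_22 rho(2)]
    numerator   = 0.2093 - (0.356944)(0.2499) - (0.107194)(0.3998) = 0.07724363
    denominator = 1 - (0.356944)(0.3998) - (0.107194)(0.2499) = 0.83050609
  phi_33 = 0.07724363 / 0.83050609 = 0.093.
Therefore phi_{33} = 0.0930.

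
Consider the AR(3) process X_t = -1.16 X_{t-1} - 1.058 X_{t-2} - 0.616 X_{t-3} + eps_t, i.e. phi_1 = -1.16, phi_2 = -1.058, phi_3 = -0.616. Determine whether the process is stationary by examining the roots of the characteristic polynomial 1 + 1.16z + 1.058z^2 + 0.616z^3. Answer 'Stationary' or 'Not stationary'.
\text{Stationary}

The AR(p) characteristic polynomial is P(z) = 1 + 1.16z + 1.058z^2 + 0.616z^3.
Stationarity requires all roots to lie outside the unit circle, i.e. |z| > 1 for every root.
Degree 3: look for a simple real root z0 first, then factor out (1 - z/z0) and solve the remaining quadratic.
Testing z0 = -1.25: P(-1.25) = 1 + (1.16)(-1.25) + (1.058)(-1.25)^2 + (0.616)(-1.25)^3
  = 1 + (-1.45) + (1.653125) + (-1.203125) = 0.  So z_0 = -1.25 is a root, |z_0| = 1.25.
Divide out the factor (1 + 0.8 z) = (1 - z/z0) (since 1/z0 = -0.8):
  P(z) = (1 + 0.8 z)(1 + (0.36) z + (0.77) z^2)
  [check: z-coef 0.36 - (-0.8) = 1.16; z^2-coef 0.77 - (-0.8)(0.36) = 1.058; z^3-coef -(-0.8)(0.77) = 0.616.]
Remaining roots from the quadratic factor 1 + (0.36) z + (0.77) z^2:
  Set 1 + (0.36) z + (0.77) z^2 = 0, i.e. a z^2 + b z + c = 0 with a = 0.77, b = 0.36, c = 1.
  Discriminant D = b^2 - 4ac = (0.36)^2 - 4*(0.77)*1 = 0.1296 - (3.08) = -2.9504.
  D < 0, so the roots are the complex-conjugate pair z = (-b +/- i sqrt(-D)) / (2a) = -0.2338 +/- 1.1154i.
  For a conjugate pair |z|^2 = z * conj(z) = (product of roots) = c/a = 1/(0.77) = 1.298701, so |z| = sqrt(1.298701) = 1.1396 for both roots.
Moduli of all roots: 1.2500, 1.1396, 1.1396.
All moduli strictly greater than 1? Yes.
Verdict: Stationary.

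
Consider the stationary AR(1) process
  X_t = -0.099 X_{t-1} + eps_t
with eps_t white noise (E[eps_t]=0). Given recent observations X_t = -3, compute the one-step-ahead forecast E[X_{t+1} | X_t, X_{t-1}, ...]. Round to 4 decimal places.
E[X_{t+1} \mid \mathcal F_t] = 0.2970

For an AR(p) model X_t = c + sum_i phi_i X_{t-i} + eps_t, the
one-step-ahead conditional mean is
  E[X_{t+1} | X_t, ...] = c + sum_i phi_i X_{t+1-i}.
Substitute known values:
  E[X_{t+1} | ...] = (-0.099) * (-3)
                   = 0.2970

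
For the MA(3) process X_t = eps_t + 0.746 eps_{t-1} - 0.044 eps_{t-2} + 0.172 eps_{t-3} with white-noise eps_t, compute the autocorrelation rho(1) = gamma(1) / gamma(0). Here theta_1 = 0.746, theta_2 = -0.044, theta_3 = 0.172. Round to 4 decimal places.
\rho(1) = 0.4443

For an MA(q) process with theta_0 = 1, the autocovariance is
  gamma(k) = sigma^2 * sum_{i=0..q-k} theta_i * theta_{i+k},
and rho(k) = gamma(k) / gamma(0). Sigma^2 cancels.
  numerator   = (1)*(0.746) + (0.746)*(-0.044) + (-0.044)*(0.172) = 0.705608.
  denominator = (1)^2 + (0.746)^2 + (-0.044)^2 + (0.172)^2 = 1.588036.
  rho(1) = 0.705608 / 1.588036 = 0.4443.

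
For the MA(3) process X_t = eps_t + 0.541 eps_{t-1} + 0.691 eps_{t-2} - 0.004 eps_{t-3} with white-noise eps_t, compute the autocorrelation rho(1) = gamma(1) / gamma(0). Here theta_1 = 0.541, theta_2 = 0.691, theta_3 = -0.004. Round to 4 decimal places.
\rho(1) = 0.5152

For an MA(q) process with theta_0 = 1, the autocovariance is
  gamma(k) = sigma^2 * sum_{i=0..q-k} theta_i * theta_{i+k},
and rho(k) = gamma(k) / gamma(0). Sigma^2 cancels.
  numerator   = (1)*(0.541) + (0.541)*(0.691) + (0.691)*(-0.004) = 0.912067.
  denominator = (1)^2 + (0.541)^2 + (0.691)^2 + (-0.004)^2 = 1.770178.
  rho(1) = 0.912067 / 1.770178 = 0.5152.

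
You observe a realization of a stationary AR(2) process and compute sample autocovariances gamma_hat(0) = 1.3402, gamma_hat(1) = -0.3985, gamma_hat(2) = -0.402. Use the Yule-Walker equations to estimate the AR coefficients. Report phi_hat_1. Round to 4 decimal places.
\hat\phi_{1} = -0.4240

The Yule-Walker equations for an AR(p) process read, in matrix form,
  Gamma_p phi = r_p,   with   (Gamma_p)_{ij} = gamma(|i - j|),
                       (r_p)_i = gamma(i),   i,j = 1..p.
Substitute the sample gammas (Toeplitz matrix and right-hand side of size 2):
  Gamma_p = [[1.3402, -0.3985], [-0.3985, 1.3402]]
  r_p     = [-0.3985, -0.402]
Written out:
  1.3402 phi_1 - 0.3985 phi_2 = -0.3985
  -0.3985 phi_1 + 1.3402 phi_2 = -0.402
Solve by Cramer's rule:
  det = gamma(0)^2 - gamma(1)^2 = (1.3402)^2 - (-0.3985)^2 = 1.79613604 - 0.15880225 = 1.63733379
  phi_hat_1 = [gamma(1) gamma(0) - gamma(1) gamma(2)] / det = [(-0.3985)(1.3402) - (-0.3985)(-0.402)] / 1.63733379 = -0.6942667 / 1.63733379 = -0.424
  phi_hat_2 = [gamma(0) gamma(2) - gamma(1)^2] / det = [(1.3402)(-0.402) - (-0.3985)^2] / 1.63733379 = -0.69756265 / 1.63733379 = -0.426
So phi_hat = [-0.4240, -0.4260].
Therefore phi_hat_1 = -0.4240.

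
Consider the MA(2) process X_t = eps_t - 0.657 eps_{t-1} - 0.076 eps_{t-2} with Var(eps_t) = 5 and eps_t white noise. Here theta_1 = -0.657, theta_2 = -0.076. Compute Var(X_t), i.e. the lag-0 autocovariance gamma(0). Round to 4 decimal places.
\gamma(0) = 7.1871

For an MA(q) process X_t = eps_t + sum_i theta_i eps_{t-i} with
Var(eps_t) = sigma^2, the variance is
  gamma(0) = sigma^2 * (1 + sum_i theta_i^2).
  sum_i theta_i^2 = (-0.657)^2 + (-0.076)^2 = 0.431649 + 0.005776 = 0.437425.
  gamma(0) = 5 * (1 + 0.437425) = 5 * 1.437425 = 7.187125, which rounds to 7.1871.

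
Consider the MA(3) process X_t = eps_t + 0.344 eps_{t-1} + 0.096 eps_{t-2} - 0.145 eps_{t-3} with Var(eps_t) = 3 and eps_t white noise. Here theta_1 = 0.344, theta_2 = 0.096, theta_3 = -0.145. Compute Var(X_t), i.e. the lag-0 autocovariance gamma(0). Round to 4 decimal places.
\gamma(0) = 3.4457

For an MA(q) process X_t = eps_t + sum_i theta_i eps_{t-i} with
Var(eps_t) = sigma^2, the variance is
  gamma(0) = sigma^2 * (1 + sum_i theta_i^2).
  sum_i theta_i^2 = (0.344)^2 + (0.096)^2 + (-0.145)^2 = 0.118336 + 0.009216 + 0.021025 = 0.148577.
  gamma(0) = 3 * (1 + 0.148577) = 3 * 1.148577 = 3.445731, which rounds to 3.4457.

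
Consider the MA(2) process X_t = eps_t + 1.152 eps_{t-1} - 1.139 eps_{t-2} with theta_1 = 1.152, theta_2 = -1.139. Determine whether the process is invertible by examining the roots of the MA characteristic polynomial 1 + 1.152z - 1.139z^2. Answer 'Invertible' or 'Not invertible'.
\text{Not invertible}

The MA(q) characteristic polynomial is P(z) = 1 + 1.152z - 1.139z^2.
Invertibility requires all roots to lie outside the unit circle, i.e. |z| > 1 for every root.
Set 1 + (1.152) z + (-1.139) z^2 = 0, i.e. a z^2 + b z + c = 0 with a = -1.139, b = 1.152, c = 1.
Discriminant D = b^2 - 4ac = (1.152)^2 - 4*(-1.139)*1 = 1.327104 - (-4.556) = 5.883104.
D >= 0, so the roots are real: z = (-b +/- sqrt(D)) / (2a) = (-1.152 +/- 2.425511) / (-2.278).
  z_1 = (-1.152 + 2.425511) / (-2.278) = -0.559,   |z_1| = 0.559.
  z_2 = (-1.152 - 2.425511) / (-2.278) = 1.5705,   |z_2| = 1.5705.
Moduli of all roots: 0.5590, 1.5705.
All moduli strictly greater than 1? No.
Verdict: Not invertible.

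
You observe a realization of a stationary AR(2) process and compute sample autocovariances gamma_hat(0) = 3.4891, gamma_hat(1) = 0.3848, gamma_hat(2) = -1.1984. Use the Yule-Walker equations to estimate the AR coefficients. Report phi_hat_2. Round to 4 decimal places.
\hat\phi_{2} = -0.3600

The Yule-Walker equations for an AR(p) process read, in matrix form,
  Gamma_p phi = r_p,   with   (Gamma_p)_{ij} = gamma(|i - j|),
                       (r_p)_i = gamma(i),   i,j = 1..p.
Substitute the sample gammas (Toeplitz matrix and right-hand side of size 2):
  Gamma_p = [[3.4891, 0.3848], [0.3848, 3.4891]]
  r_p     = [0.3848, -1.1984]
Written out:
  3.4891 phi_1 + 0.3848 phi_2 = 0.3848
  0.3848 phi_1 + 3.4891 phi_2 = -1.1984
Solve by Cramer's rule:
  det = gamma(0)^2 - gamma(1)^2 = (3.4891)^2 - (0.3848)^2 = 12.17381881 - 0.14807104 = 12.02574777
  phi_hat_1 = [gamma(1) gamma(0) - gamma(1) gamma(2)] / det = [(0.3848)(3.4891) - (0.3848)(-1.1984)] / 12.02574777 = 1.80375 / 12.02574777 = 0.15
  phi_hat_2 = [gamma(0) gamma(2) - gamma(1)^2] / det = [(3.4891)(-1.1984) - (0.3848)^2] / 12.02574777 = -4.32940848 / 12.02574777 = -0.36
So phi_hat = [0.1500, -0.3600].
Therefore phi_hat_2 = -0.3600.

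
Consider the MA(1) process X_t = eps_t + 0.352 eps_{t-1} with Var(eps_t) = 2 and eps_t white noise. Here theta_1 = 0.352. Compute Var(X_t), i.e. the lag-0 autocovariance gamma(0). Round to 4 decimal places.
\gamma(0) = 2.2478

For an MA(q) process X_t = eps_t + sum_i theta_i eps_{t-i} with
Var(eps_t) = sigma^2, the variance is
  gamma(0) = sigma^2 * (1 + sum_i theta_i^2).
  sum_i theta_i^2 = (0.352)^2 = 0.123904.
  gamma(0) = 2 * (1 + 0.123904) = 2 * 1.123904 = 2.247808, which rounds to 2.2478.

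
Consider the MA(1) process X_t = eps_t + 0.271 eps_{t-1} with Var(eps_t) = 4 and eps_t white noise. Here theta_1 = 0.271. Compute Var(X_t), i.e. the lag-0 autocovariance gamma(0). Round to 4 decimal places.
\gamma(0) = 4.2938

For an MA(q) process X_t = eps_t + sum_i theta_i eps_{t-i} with
Var(eps_t) = sigma^2, the variance is
  gamma(0) = sigma^2 * (1 + sum_i theta_i^2).
  sum_i theta_i^2 = (0.271)^2 = 0.073441.
  gamma(0) = 4 * (1 + 0.073441) = 4 * 1.073441 = 4.293764, which rounds to 4.2938.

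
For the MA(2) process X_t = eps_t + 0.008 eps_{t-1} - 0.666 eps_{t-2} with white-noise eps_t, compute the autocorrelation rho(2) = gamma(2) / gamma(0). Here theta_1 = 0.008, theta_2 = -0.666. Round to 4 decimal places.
\rho(2) = -0.4613

For an MA(q) process with theta_0 = 1, the autocovariance is
  gamma(k) = sigma^2 * sum_{i=0..q-k} theta_i * theta_{i+k},
and rho(k) = gamma(k) / gamma(0). Sigma^2 cancels.
  numerator   = (1)*(-0.666) = -0.666.
  denominator = (1)^2 + (0.008)^2 + (-0.666)^2 = 1.44362.
  rho(2) = -0.666 / 1.44362 = -0.4613.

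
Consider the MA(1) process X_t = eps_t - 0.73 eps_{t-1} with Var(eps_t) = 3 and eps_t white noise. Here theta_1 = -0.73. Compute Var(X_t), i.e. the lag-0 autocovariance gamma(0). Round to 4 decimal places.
\gamma(0) = 4.5987

For an MA(q) process X_t = eps_t + sum_i theta_i eps_{t-i} with
Var(eps_t) = sigma^2, the variance is
  gamma(0) = sigma^2 * (1 + sum_i theta_i^2).
  sum_i theta_i^2 = (-0.73)^2 = 0.5329.
  gamma(0) = 3 * (1 + 0.5329) = 3 * 1.5329 = 4.5987.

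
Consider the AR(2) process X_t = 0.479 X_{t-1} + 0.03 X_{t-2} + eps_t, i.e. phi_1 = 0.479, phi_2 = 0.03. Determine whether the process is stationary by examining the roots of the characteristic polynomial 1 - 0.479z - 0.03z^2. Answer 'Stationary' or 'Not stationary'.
\text{Stationary}

The AR(p) characteristic polynomial is P(z) = 1 - 0.479z - 0.03z^2.
Stationarity requires all roots to lie outside the unit circle, i.e. |z| > 1 for every root.
Set 1 + (-0.479) z + (-0.03) z^2 = 0, i.e. a z^2 + b z + c = 0 with a = -0.03, b = -0.479, c = 1.
Discriminant D = b^2 - 4ac = (-0.479)^2 - 4*(-0.03)*1 = 0.229441 - (-0.12) = 0.349441.
D >= 0, so the roots are real: z = (-b +/- sqrt(D)) / (2a) = (0.479 +/- 0.591135) / (-0.06).
  z_1 = (0.479 + 0.591135) / (-0.06) = -17.8356,   |z_1| = 17.8356.
  z_2 = (0.479 - 0.591135) / (-0.06) = 1.8689,   |z_2| = 1.8689.
Moduli of all roots: 17.8356, 1.8689.
All moduli strictly greater than 1? Yes.
Verdict: Stationary.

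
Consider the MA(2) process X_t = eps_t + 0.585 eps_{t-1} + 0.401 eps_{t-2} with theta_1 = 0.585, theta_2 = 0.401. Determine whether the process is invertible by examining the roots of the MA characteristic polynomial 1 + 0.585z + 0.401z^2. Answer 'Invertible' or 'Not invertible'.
\text{Invertible}

The MA(q) characteristic polynomial is P(z) = 1 + 0.585z + 0.401z^2.
Invertibility requires all roots to lie outside the unit circle, i.e. |z| > 1 for every root.
Set 1 + (0.585) z + (0.401) z^2 = 0, i.e. a z^2 + b z + c = 0 with a = 0.401, b = 0.585, c = 1.
Discriminant D = b^2 - 4ac = (0.585)^2 - 4*(0.401)*1 = 0.342225 - (1.604) = -1.261775.
D < 0, so the roots are the complex-conjugate pair z = (-b +/- i sqrt(-D)) / (2a) = -0.7294 +/- 1.4006i.
For a conjugate pair |z|^2 = z * conj(z) = (product of roots) = c/a = 1/(0.401) = 2.493766, so |z| = sqrt(2.493766) = 1.5792 for both roots.
Moduli of all roots: 1.5792, 1.5792.
All moduli strictly greater than 1? Yes.
Verdict: Invertible.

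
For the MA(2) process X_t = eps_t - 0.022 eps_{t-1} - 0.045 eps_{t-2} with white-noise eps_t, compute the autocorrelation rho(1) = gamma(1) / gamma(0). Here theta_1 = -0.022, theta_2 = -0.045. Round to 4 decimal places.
\rho(1) = -0.0210

For an MA(q) process with theta_0 = 1, the autocovariance is
  gamma(k) = sigma^2 * sum_{i=0..q-k} theta_i * theta_{i+k},
and rho(k) = gamma(k) / gamma(0). Sigma^2 cancels.
  numerator   = (1)*(-0.022) + (-0.022)*(-0.045) = -0.02101.
  denominator = (1)^2 + (-0.022)^2 + (-0.045)^2 = 1.002509.
  rho(1) = -0.02101 / 1.002509 = -0.0210.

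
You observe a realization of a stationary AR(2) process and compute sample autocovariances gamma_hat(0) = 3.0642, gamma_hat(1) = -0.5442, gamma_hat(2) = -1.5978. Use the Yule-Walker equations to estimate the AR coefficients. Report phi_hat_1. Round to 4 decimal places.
\hat\phi_{1} = -0.2790

The Yule-Walker equations for an AR(p) process read, in matrix form,
  Gamma_p phi = r_p,   with   (Gamma_p)_{ij} = gamma(|i - j|),
                       (r_p)_i = gamma(i),   i,j = 1..p.
Substitute the sample gammas (Toeplitz matrix and right-hand side of size 2):
  Gamma_p = [[3.0642, -0.5442], [-0.5442, 3.0642]]
  r_p     = [-0.5442, -1.5978]
Written out:
  3.0642 phi_1 - 0.5442 phi_2 = -0.5442
  -0.5442 phi_1 + 3.0642 phi_2 = -1.5978
Solve by Cramer's rule:
  det = gamma(0)^2 - gamma(1)^2 = (3.0642)^2 - (-0.5442)^2 = 9.38932164 - 0.29615364 = 9.093168
  phi_hat_1 = [gamma(1) gamma(0) - gamma(1) gamma(2)] / det = [(-0.5442)(3.0642) - (-0.5442)(-1.5978)] / 9.093168 = -2.5370604 / 9.093168 = -0.279
  phi_hat_2 = [gamma(0) gamma(2) - gamma(1)^2] / det = [(3.0642)(-1.5978) - (-0.5442)^2] / 9.093168 = -5.1921324 / 9.093168 = -0.571
So phi_hat = [-0.2790, -0.5710].
Therefore phi_hat_1 = -0.2790.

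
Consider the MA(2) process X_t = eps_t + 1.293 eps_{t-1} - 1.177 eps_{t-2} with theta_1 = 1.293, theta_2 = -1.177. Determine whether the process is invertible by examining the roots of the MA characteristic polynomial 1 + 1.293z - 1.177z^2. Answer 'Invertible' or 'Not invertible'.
\text{Not invertible}

The MA(q) characteristic polynomial is P(z) = 1 + 1.293z - 1.177z^2.
Invertibility requires all roots to lie outside the unit circle, i.e. |z| > 1 for every root.
Set 1 + (1.293) z + (-1.177) z^2 = 0, i.e. a z^2 + b z + c = 0 with a = -1.177, b = 1.293, c = 1.
Discriminant D = b^2 - 4ac = (1.293)^2 - 4*(-1.177)*1 = 1.671849 - (-4.708) = 6.379849.
D >= 0, so the roots are real: z = (-b +/- sqrt(D)) / (2a) = (-1.293 +/- 2.525836) / (-2.354).
  z_1 = (-1.293 + 2.525836) / (-2.354) = -0.5237,   |z_1| = 0.5237.
  z_2 = (-1.293 - 2.525836) / (-2.354) = 1.6223,   |z_2| = 1.6223.
Moduli of all roots: 0.5237, 1.6223.
All moduli strictly greater than 1? No.
Verdict: Not invertible.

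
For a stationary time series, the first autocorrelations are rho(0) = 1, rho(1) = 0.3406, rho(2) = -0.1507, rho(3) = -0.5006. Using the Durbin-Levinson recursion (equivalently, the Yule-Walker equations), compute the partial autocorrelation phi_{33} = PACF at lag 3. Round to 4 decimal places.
\phi_{33} = -0.4120

The PACF at lag k is phi_{kk}, the last component of the solution
to the Yule-Walker system G_k phi = r_k where
  (G_k)_{ij} = rho(|i - j|), (r_k)_i = rho(i), i,j = 1..k.
Equivalently, Durbin-Levinson gives phi_{kk} iteratively:
  phi_{11} = rho(1)
  phi_{kk} = [rho(k) - sum_{j=1..k-1} phi_{k-1,j} rho(k-j)]
            / [1 - sum_{j=1..k-1} phi_{k-1,j} rho(j)],
  phi_{k,j} = phi_{k-1,j} - phi_{kk} phi_{k-1,k-j},  j = 1..k-1.
Step k = 1:
  phi_11 = rho(1) = 0.3406.
Step k = 2:
  phi_22 = [rho(2) - phi_11 rho(1)] / [1 - phi_11 rho(1)] = [-0.1507 - (0.3406)(0.3406)] / [1 - (0.3406)(0.3406)]
         = -0.26670836 / 0.88399164 = -0.301709.
  Update: phi_21 = phi_11 - phi_22 phi_11 = 0.3406 - (-0.301709)(0.3406) = 0.443362.
Step k = 3:
  phi_33 = [rho(3) - phi_21 rho(2) - phi_22 rho(1)] / [1 - phi_21 rho(1) - phi_22 rho(2)]
    numerator   = -0.5006 - (0.443362)(-0.1507) - (-0.301709)(0.3406) = -0.33102319
    denominator = 1 - (0.443362)(0.3406) - (-0.301709)(-0.1507) = 0.80352329
  phi_33 = -0.33102319 / 0.80352329 = -0.412.
Therefore phi_{33} = -0.4120.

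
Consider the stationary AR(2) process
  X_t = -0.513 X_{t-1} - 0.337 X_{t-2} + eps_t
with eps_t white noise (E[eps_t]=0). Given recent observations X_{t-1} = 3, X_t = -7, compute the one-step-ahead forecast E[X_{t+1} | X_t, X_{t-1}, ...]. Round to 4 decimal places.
E[X_{t+1} \mid \mathcal F_t] = 2.5800

For an AR(p) model X_t = c + sum_i phi_i X_{t-i} + eps_t, the
one-step-ahead conditional mean is
  E[X_{t+1} | X_t, ...] = c + sum_i phi_i X_{t+1-i}.
Substitute known values:
  E[X_{t+1} | ...] = (-0.513) * (-7) + (-0.337) * (3)
                   = 2.5800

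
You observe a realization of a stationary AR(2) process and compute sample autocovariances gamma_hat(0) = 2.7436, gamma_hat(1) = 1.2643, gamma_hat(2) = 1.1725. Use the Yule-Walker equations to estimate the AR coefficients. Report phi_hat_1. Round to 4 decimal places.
\hat\phi_{1} = 0.3350

The Yule-Walker equations for an AR(p) process read, in matrix form,
  Gamma_p phi = r_p,   with   (Gamma_p)_{ij} = gamma(|i - j|),
                       (r_p)_i = gamma(i),   i,j = 1..p.
Substitute the sample gammas (Toeplitz matrix and right-hand side of size 2):
  Gamma_p = [[2.7436, 1.2643], [1.2643, 2.7436]]
  r_p     = [1.2643, 1.1725]
Written out:
  2.7436 phi_1 + 1.2643 phi_2 = 1.2643
  1.2643 phi_1 + 2.7436 phi_2 = 1.1725
Solve by Cramer's rule:
  det = gamma(0)^2 - gamma(1)^2 = (2.7436)^2 - (1.2643)^2 = 7.52734096 - 1.59845449 = 5.92888647
  phi_hat_1 = [gamma(1) gamma(0) - gamma(1) gamma(2)] / det = [(1.2643)(2.7436) - (1.2643)(1.1725)] / 5.92888647 = 1.98634173 / 5.92888647 = 0.335
  phi_hat_2 = [gamma(0) gamma(2) - gamma(1)^2] / det = [(2.7436)(1.1725) - (1.2643)^2] / 5.92888647 = 1.61841651 / 5.92888647 = 0.273
So phi_hat = [0.3350, 0.2730].
Therefore phi_hat_1 = 0.3350.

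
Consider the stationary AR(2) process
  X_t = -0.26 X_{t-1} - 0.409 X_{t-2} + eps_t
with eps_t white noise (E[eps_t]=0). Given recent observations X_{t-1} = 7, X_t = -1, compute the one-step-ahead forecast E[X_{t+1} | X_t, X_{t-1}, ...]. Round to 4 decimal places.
E[X_{t+1} \mid \mathcal F_t] = -2.6030

For an AR(p) model X_t = c + sum_i phi_i X_{t-i} + eps_t, the
one-step-ahead conditional mean is
  E[X_{t+1} | X_t, ...] = c + sum_i phi_i X_{t+1-i}.
Substitute known values:
  E[X_{t+1} | ...] = (-0.26) * (-1) + (-0.409) * (7)
                   = -2.6030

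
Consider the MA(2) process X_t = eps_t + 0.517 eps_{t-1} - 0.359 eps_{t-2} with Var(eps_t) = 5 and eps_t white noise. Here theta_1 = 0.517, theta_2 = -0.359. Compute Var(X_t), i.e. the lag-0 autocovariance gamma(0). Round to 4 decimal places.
\gamma(0) = 6.9809

For an MA(q) process X_t = eps_t + sum_i theta_i eps_{t-i} with
Var(eps_t) = sigma^2, the variance is
  gamma(0) = sigma^2 * (1 + sum_i theta_i^2).
  sum_i theta_i^2 = (0.517)^2 + (-0.359)^2 = 0.267289 + 0.128881 = 0.39617.
  gamma(0) = 5 * (1 + 0.39617) = 5 * 1.39617 = 6.98085, which rounds to 6.9809.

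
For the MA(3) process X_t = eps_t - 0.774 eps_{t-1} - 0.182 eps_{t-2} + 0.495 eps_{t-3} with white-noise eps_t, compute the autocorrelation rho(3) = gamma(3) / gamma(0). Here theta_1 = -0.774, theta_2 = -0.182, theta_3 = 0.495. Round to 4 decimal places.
\rho(3) = 0.2637

For an MA(q) process with theta_0 = 1, the autocovariance is
  gamma(k) = sigma^2 * sum_{i=0..q-k} theta_i * theta_{i+k},
and rho(k) = gamma(k) / gamma(0). Sigma^2 cancels.
  numerator   = (1)*(0.495) = 0.495.
  denominator = (1)^2 + (-0.774)^2 + (-0.182)^2 + (0.495)^2 = 1.877225.
  rho(3) = 0.495 / 1.877225 = 0.2637.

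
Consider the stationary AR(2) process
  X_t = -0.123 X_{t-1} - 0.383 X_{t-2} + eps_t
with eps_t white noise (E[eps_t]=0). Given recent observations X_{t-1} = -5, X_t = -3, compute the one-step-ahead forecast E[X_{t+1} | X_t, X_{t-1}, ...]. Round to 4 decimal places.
E[X_{t+1} \mid \mathcal F_t] = 2.2840

For an AR(p) model X_t = c + sum_i phi_i X_{t-i} + eps_t, the
one-step-ahead conditional mean is
  E[X_{t+1} | X_t, ...] = c + sum_i phi_i X_{t+1-i}.
Substitute known values:
  E[X_{t+1} | ...] = (-0.123) * (-3) + (-0.383) * (-5)
                   = 2.2840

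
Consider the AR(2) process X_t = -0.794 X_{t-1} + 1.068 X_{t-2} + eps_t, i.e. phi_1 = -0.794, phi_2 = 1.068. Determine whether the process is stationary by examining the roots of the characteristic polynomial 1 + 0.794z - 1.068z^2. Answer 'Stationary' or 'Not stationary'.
\text{Not stationary}

The AR(p) characteristic polynomial is P(z) = 1 + 0.794z - 1.068z^2.
Stationarity requires all roots to lie outside the unit circle, i.e. |z| > 1 for every root.
Set 1 + (0.794) z + (-1.068) z^2 = 0, i.e. a z^2 + b z + c = 0 with a = -1.068, b = 0.794, c = 1.
Discriminant D = b^2 - 4ac = (0.794)^2 - 4*(-1.068)*1 = 0.630436 - (-4.272) = 4.902436.
D >= 0, so the roots are real: z = (-b +/- sqrt(D)) / (2a) = (-0.794 +/- 2.214145) / (-2.136).
  z_1 = (-0.794 + 2.214145) / (-2.136) = -0.6649,   |z_1| = 0.6649.
  z_2 = (-0.794 - 2.214145) / (-2.136) = 1.4083,   |z_2| = 1.4083.
Moduli of all roots: 0.6649, 1.4083.
All moduli strictly greater than 1? No.
Verdict: Not stationary.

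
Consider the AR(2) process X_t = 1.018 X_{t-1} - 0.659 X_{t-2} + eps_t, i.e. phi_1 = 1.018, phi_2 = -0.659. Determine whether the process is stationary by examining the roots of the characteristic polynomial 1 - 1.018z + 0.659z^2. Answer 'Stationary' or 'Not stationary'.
\text{Stationary}

The AR(p) characteristic polynomial is P(z) = 1 - 1.018z + 0.659z^2.
Stationarity requires all roots to lie outside the unit circle, i.e. |z| > 1 for every root.
Set 1 + (-1.018) z + (0.659) z^2 = 0, i.e. a z^2 + b z + c = 0 with a = 0.659, b = -1.018, c = 1.
Discriminant D = b^2 - 4ac = (-1.018)^2 - 4*(0.659)*1 = 1.036324 - (2.636) = -1.599676.
D < 0, so the roots are the complex-conjugate pair z = (-b +/- i sqrt(-D)) / (2a) = 0.7724 +/- 0.9596i.
For a conjugate pair |z|^2 = z * conj(z) = (product of roots) = c/a = 1/(0.659) = 1.517451, so |z| = sqrt(1.517451) = 1.2318 for both roots.
Moduli of all roots: 1.2318, 1.2318.
All moduli strictly greater than 1? Yes.
Verdict: Stationary.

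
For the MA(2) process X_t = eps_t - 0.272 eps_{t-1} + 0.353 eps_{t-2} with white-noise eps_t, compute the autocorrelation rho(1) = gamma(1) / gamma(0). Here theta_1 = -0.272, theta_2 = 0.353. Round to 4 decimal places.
\rho(1) = -0.3070

For an MA(q) process with theta_0 = 1, the autocovariance is
  gamma(k) = sigma^2 * sum_{i=0..q-k} theta_i * theta_{i+k},
and rho(k) = gamma(k) / gamma(0). Sigma^2 cancels.
  numerator   = (1)*(-0.272) + (-0.272)*(0.353) = -0.368016.
  denominator = (1)^2 + (-0.272)^2 + (0.353)^2 = 1.198593.
  rho(1) = -0.368016 / 1.198593 = -0.3070.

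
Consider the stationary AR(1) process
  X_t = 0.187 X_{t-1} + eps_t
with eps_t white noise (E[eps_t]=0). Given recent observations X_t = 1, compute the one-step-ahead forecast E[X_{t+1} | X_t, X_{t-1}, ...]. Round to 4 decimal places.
E[X_{t+1} \mid \mathcal F_t] = 0.1870

For an AR(p) model X_t = c + sum_i phi_i X_{t-i} + eps_t, the
one-step-ahead conditional mean is
  E[X_{t+1} | X_t, ...] = c + sum_i phi_i X_{t+1-i}.
Substitute known values:
  E[X_{t+1} | ...] = (0.187) * (1)
                   = 0.1870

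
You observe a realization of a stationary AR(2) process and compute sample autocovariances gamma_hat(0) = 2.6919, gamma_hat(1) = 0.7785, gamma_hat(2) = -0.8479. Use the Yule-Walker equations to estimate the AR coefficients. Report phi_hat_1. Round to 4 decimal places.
\hat\phi_{1} = 0.4150

The Yule-Walker equations for an AR(p) process read, in matrix form,
  Gamma_p phi = r_p,   with   (Gamma_p)_{ij} = gamma(|i - j|),
                       (r_p)_i = gamma(i),   i,j = 1..p.
Substitute the sample gammas (Toeplitz matrix and right-hand side of size 2):
  Gamma_p = [[2.6919, 0.7785], [0.7785, 2.6919]]
  r_p     = [0.7785, -0.8479]
Written out:
  2.6919 phi_1 + 0.7785 phi_2 = 0.7785
  0.7785 phi_1 + 2.6919 phi_2 = -0.8479
Solve by Cramer's rule:
  det = gamma(0)^2 - gamma(1)^2 = (2.6919)^2 - (0.7785)^2 = 7.24632561 - 0.60606225 = 6.64026336
  phi_hat_1 = [gamma(1) gamma(0) - gamma(1) gamma(2)] / det = [(0.7785)(2.6919) - (0.7785)(-0.8479)] / 6.64026336 = 2.7557343 / 6.64026336 = 0.415
  phi_hat_2 = [gamma(0) gamma(2) - gamma(1)^2] / det = [(2.6919)(-0.8479) - (0.7785)^2] / 6.64026336 = -2.88852426 / 6.64026336 = -0.435
So phi_hat = [0.4150, -0.4350].
Therefore phi_hat_1 = 0.4150.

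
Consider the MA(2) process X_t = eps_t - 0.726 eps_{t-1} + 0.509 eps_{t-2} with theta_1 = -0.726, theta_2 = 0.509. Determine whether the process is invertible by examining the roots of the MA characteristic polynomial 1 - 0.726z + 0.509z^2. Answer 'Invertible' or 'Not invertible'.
\text{Invertible}

The MA(q) characteristic polynomial is P(z) = 1 - 0.726z + 0.509z^2.
Invertibility requires all roots to lie outside the unit circle, i.e. |z| > 1 for every root.
Set 1 + (-0.726) z + (0.509) z^2 = 0, i.e. a z^2 + b z + c = 0 with a = 0.509, b = -0.726, c = 1.
Discriminant D = b^2 - 4ac = (-0.726)^2 - 4*(0.509)*1 = 0.527076 - (2.036) = -1.508924.
D < 0, so the roots are the complex-conjugate pair z = (-b +/- i sqrt(-D)) / (2a) = 0.7132 +/- 1.2067i.
For a conjugate pair |z|^2 = z * conj(z) = (product of roots) = c/a = 1/(0.509) = 1.964637, so |z| = sqrt(1.964637) = 1.4017 for both roots.
Moduli of all roots: 1.4017, 1.4017.
All moduli strictly greater than 1? Yes.
Verdict: Invertible.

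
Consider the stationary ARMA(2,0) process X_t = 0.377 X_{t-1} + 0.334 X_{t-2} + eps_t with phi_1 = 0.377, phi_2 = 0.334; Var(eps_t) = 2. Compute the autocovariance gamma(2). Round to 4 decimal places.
\gamma(2) = 1.8133

Multiply the model equation by X_{t-k} and take expectations. With theta_0 = psi_0 = 1 and psi_j the MA(infinity) weights, this gives
  gamma(k) - sum_i phi_i gamma(k-i) = c_k,
  c_k = sigma^2 * sum_{j=k..q} theta_j psi_{j-k}   (c_k = 0 for k > q),
using gamma(-m) = gamma(m).
Pure AR (q = 0): c_0 = sigma^2 = 2, c_k = 0 for k >= 1.
Equations for k = 0, 1, 2 (AR order 2, c_2 = 0):
  (E0) gamma(0) = phi_1 gamma(1) + phi_2 gamma(2) + c_0
  (E1) gamma(1) = phi_1 gamma(0) + phi_2 gamma(1) + c_1
  (E2) gamma(2) = phi_1 gamma(1) + phi_2 gamma(0)
From (E1): gamma(1) = A gamma(0) + B with
  A = phi_1 / (1 - phi_2) = 0.377 / 0.666 = 0.566066,   B = c_1 / (1 - phi_2) = 0 / 0.666 = 0.
Insert (E2) into (E0): gamma(0) (1 - phi_2^2) = phi_1 (1 + phi_2) gamma(1) + c_0.
  phi_1 (1 + phi_2) = (0.377)(1.334) = 0.502918,   1 - phi_2^2 = 0.888444.
Replace gamma(1) by A gamma(0) + B and collect gamma(0):
  gamma(0) [0.888444 - (0.502918)(0.566066)] = c_0 = 2
  gamma(0) * 0.603759 = 2
  gamma(0) = 2 / 0.603759 = 3.312579.
  gamma(1) = A gamma(0) = (0.566066)(3.312579) = 1.875139.
  gamma(2) = phi_1 gamma(1) + phi_2 gamma(0) = (0.377)(1.875139) + (0.334)(3.312579) = 1.813329.
Therefore gamma(2) = 1.8133 (to 4 decimal places).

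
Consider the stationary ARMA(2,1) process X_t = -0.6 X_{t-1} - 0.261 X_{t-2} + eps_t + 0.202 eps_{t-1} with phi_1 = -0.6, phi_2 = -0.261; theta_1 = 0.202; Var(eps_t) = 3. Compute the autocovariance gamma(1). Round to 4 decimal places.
\gamma(1) = -1.1997

Multiply the model equation by X_{t-k} and take expectations. With theta_0 = psi_0 = 1 and psi_j the MA(infinity) weights, this gives
  gamma(k) - sum_i phi_i gamma(k-i) = c_k,
  c_k = sigma^2 * sum_{j=k..q} theta_j psi_{j-k}   (c_k = 0 for k > q),
using gamma(-m) = gamma(m).
psi-weights needed (psi_j = theta_j + sum_i phi_i psi_{j-i}):
  psi_1 = theta_1 + phi_1 = 0.202 + (-0.6) = -0.398
Right-hand sides:
  c_0 = sigma^2 (1 + theta_1 psi_1) = 3 * (1 + (0.202)(-0.398)) = 3 * 0.919604 = 2.758812
  c_1 = sigma^2 theta_1 = 3 * (0.202) = 0.606
  c_2 = 0
Equations for k = 0, 1, 2 (AR order 2, c_2 = 0):
  (E0) gamma(0) = phi_1 gamma(1) + phi_2 gamma(2) + c_0
  (E1) gamma(1) = phi_1 gamma(0) + phi_2 gamma(1) + c_1
  (E2) gamma(2) = phi_1 gamma(1) + phi_2 gamma(0)
From (E1): gamma(1) = A gamma(0) + B with
  A = phi_1 / (1 - phi_2) = -0.6 / 1.261 = -0.475813,   B = c_1 / (1 - phi_2) = 0.606 / 1.261 = 0.480571.
Insert (E2) into (E0): gamma(0) (1 - phi_2^2) = phi_1 (1 + phi_2) gamma(1) + c_0.
  phi_1 (1 + phi_2) = (-0.6)(0.739) = -0.4434,   1 - phi_2^2 = 0.931879.
Replace gamma(1) by A gamma(0) + B and collect gamma(0):
  gamma(0) [0.931879 - (-0.4434)(-0.475813)] = (-0.4434)(0.480571) + 2.758812
  gamma(0) * 0.720904 = 2.545727
  gamma(0) = 2.545727 / 0.720904 = 3.5313.
  gamma(1) = A gamma(0) + B = (-0.475813)(3.5313) + (0.480571) = -1.199667.
Therefore gamma(1) = -1.1997 (to 4 decimal places).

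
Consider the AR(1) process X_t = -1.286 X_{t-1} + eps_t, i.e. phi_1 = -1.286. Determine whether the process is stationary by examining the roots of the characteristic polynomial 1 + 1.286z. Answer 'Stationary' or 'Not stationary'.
\text{Not stationary}

The AR(p) characteristic polynomial is P(z) = 1 + 1.286z.
Stationarity requires all roots to lie outside the unit circle, i.e. |z| > 1 for every root.
This is linear in z: 1 + (1.286) z = 0  =>  z = -1/(1.286) = -0.777605,  |z| = 0.777605.
Moduli of all roots: 0.7776.
All moduli strictly greater than 1? No.
Verdict: Not stationary.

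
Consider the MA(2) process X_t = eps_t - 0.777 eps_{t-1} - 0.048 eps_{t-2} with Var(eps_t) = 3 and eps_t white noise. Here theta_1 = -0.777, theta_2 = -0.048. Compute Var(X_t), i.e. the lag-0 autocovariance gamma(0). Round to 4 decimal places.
\gamma(0) = 4.8181

For an MA(q) process X_t = eps_t + sum_i theta_i eps_{t-i} with
Var(eps_t) = sigma^2, the variance is
  gamma(0) = sigma^2 * (1 + sum_i theta_i^2).
  sum_i theta_i^2 = (-0.777)^2 + (-0.048)^2 = 0.603729 + 0.002304 = 0.606033.
  gamma(0) = 3 * (1 + 0.606033) = 3 * 1.606033 = 4.818099, which rounds to 4.8181.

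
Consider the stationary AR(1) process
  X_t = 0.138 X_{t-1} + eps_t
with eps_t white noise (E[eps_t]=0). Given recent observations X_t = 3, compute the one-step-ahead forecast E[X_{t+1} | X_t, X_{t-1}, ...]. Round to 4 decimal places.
E[X_{t+1} \mid \mathcal F_t] = 0.4140

For an AR(p) model X_t = c + sum_i phi_i X_{t-i} + eps_t, the
one-step-ahead conditional mean is
  E[X_{t+1} | X_t, ...] = c + sum_i phi_i X_{t+1-i}.
Substitute known values:
  E[X_{t+1} | ...] = (0.138) * (3)
                   = 0.4140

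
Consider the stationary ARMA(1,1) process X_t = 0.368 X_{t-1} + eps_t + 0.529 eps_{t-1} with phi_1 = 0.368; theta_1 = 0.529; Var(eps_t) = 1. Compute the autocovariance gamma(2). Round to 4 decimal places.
\gamma(2) = 0.4561

Multiply the model equation by X_{t-k} and take expectations. With theta_0 = psi_0 = 1 and psi_j the MA(infinity) weights, this gives
  gamma(k) - sum_i phi_i gamma(k-i) = c_k,
  c_k = sigma^2 * sum_{j=k..q} theta_j psi_{j-k}   (c_k = 0 for k > q),
using gamma(-m) = gamma(m).
psi-weights needed (psi_j = theta_j + sum_i phi_i psi_{j-i}):
  psi_1 = theta_1 + phi_1 = 0.529 + (0.368) = 0.897
Right-hand sides:
  c_0 = sigma^2 (1 + theta_1 psi_1) = 1 * (1 + (0.529)(0.897)) = 1 * 1.474513 = 1.474513
  c_1 = sigma^2 theta_1 = 1 * (0.529) = 0.529
  c_2 = 0
Equations for k = 0 and k = 1 (AR order 1):
  gamma(0) = phi_1 gamma(1) + c_0
  gamma(1) = phi_1 gamma(0) + c_1
Substituting the second into the first: gamma(0) (1 - phi_1^2) = c_0 + phi_1 c_1, so
  gamma(0) = (c_0 + phi_1 c_1) / (1 - phi_1^2) = (1.474513 + (0.368)(0.529)) / (1 - (0.368)^2) = 1.669185 / 0.864576 = 1.93064.
  gamma(1) = phi_1 gamma(0) + c_1 = (0.368)(1.93064) + (0.529) = 1.239476.
For k = 2 (> q): gamma(2) = phi_1 gamma(1) = (0.368)(1.239476) = 0.456127.
Therefore gamma(2) = 0.4561 (to 4 decimal places).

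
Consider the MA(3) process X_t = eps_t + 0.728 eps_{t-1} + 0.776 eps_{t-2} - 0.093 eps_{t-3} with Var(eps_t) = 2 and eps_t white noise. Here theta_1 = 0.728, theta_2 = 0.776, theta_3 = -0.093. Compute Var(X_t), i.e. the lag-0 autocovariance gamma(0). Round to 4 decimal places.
\gamma(0) = 4.2816

For an MA(q) process X_t = eps_t + sum_i theta_i eps_{t-i} with
Var(eps_t) = sigma^2, the variance is
  gamma(0) = sigma^2 * (1 + sum_i theta_i^2).
  sum_i theta_i^2 = (0.728)^2 + (0.776)^2 + (-0.093)^2 = 0.529984 + 0.602176 + 0.008649 = 1.140809.
  gamma(0) = 2 * (1 + 1.140809) = 2 * 2.140809 = 4.281618, which rounds to 4.2816.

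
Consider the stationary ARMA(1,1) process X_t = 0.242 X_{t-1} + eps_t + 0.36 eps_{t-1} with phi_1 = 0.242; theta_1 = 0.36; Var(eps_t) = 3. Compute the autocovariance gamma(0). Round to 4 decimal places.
\gamma(0) = 4.1548

Multiply the model equation by X_{t-k} and take expectations. With theta_0 = psi_0 = 1 and psi_j the MA(infinity) weights, this gives
  gamma(k) - sum_i phi_i gamma(k-i) = c_k,
  c_k = sigma^2 * sum_{j=k..q} theta_j psi_{j-k}   (c_k = 0 for k > q),
using gamma(-m) = gamma(m).
psi-weights needed (psi_j = theta_j + sum_i phi_i psi_{j-i}):
  psi_1 = theta_1 + phi_1 = 0.36 + (0.242) = 0.602
Right-hand sides:
  c_0 = sigma^2 (1 + theta_1 psi_1) = 3 * (1 + (0.36)(0.602)) = 3 * 1.21672 = 3.65016
  c_1 = sigma^2 theta_1 = 3 * (0.36) = 1.08
  c_2 = 0
Equations for k = 0 and k = 1 (AR order 1):
  gamma(0) = phi_1 gamma(1) + c_0
  gamma(1) = phi_1 gamma(0) + c_1
Substituting the second into the first: gamma(0) (1 - phi_1^2) = c_0 + phi_1 c_1, so
  gamma(0) = (c_0 + phi_1 c_1) / (1 - phi_1^2) = (3.65016 + (0.242)(1.08)) / (1 - (0.242)^2) = 3.91152 / 0.941436 = 4.154844.
Therefore gamma(0) = 4.1548 (to 4 decimal places).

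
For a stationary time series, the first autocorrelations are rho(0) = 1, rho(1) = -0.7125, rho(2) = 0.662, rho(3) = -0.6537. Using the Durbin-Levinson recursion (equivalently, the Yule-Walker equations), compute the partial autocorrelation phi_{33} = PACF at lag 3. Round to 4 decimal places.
\phi_{33} = -0.2400

The PACF at lag k is phi_{kk}, the last component of the solution
to the Yule-Walker system G_k phi = r_k where
  (G_k)_{ij} = rho(|i - j|), (r_k)_i = rho(i), i,j = 1..k.
Equivalently, Durbin-Levinson gives phi_{kk} iteratively:
  phi_{11} = rho(1)
  phi_{kk} = [rho(k) - sum_{j=1..k-1} phi_{k-1,j} rho(k-j)]
            / [1 - sum_{j=1..k-1} phi_{k-1,j} rho(j)],
  phi_{k,j} = phi_{k-1,j} - phi_{kk} phi_{k-1,k-j},  j = 1..k-1.
Step k = 1:
  phi_11 = rho(1) = -0.7125.
Step k = 2:
  phi_22 = [rho(2) - phi_11 rho(1)] / [1 - phi_11 rho(1)] = [0.662 - (-0.7125)(-0.7125)] / [1 - (-0.7125)(-0.7125)]
         = 0.15434375 / 0.49234375 = 0.313488.
  Update: phi_21 = phi_11 - phi_22 phi_11 = -0.7125 - (0.313488)(-0.7125) = -0.48914.
Step k = 3:
  phi_33 = [rho(3) - phi_21 rho(2) - phi_22 rho(1)] / [1 - phi_21 rho(1) - phi_22 rho(2)]
    numerator   = -0.6537 - (-0.48914)(0.662) - (0.313488)(-0.7125) = -0.1065293
    denominator = 1 - (-0.48914)(-0.7125) - (0.313488)(0.662) = 0.44395887
  phi_33 = -0.1065293 / 0.44395887 = -0.24.
Therefore phi_{33} = -0.2400.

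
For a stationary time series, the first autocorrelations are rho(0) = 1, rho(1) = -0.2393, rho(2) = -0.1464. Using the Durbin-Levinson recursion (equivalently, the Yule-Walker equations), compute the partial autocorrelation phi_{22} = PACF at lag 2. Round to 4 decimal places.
\phi_{22} = -0.2160

The PACF at lag k is phi_{kk}, the last component of the solution
to the Yule-Walker system G_k phi = r_k where
  (G_k)_{ij} = rho(|i - j|), (r_k)_i = rho(i), i,j = 1..k.
Equivalently, Durbin-Levinson gives phi_{kk} iteratively:
  phi_{11} = rho(1)
  phi_{kk} = [rho(k) - sum_{j=1..k-1} phi_{k-1,j} rho(k-j)]
            / [1 - sum_{j=1..k-1} phi_{k-1,j} rho(j)],
  phi_{k,j} = phi_{k-1,j} - phi_{kk} phi_{k-1,k-j},  j = 1..k-1.
Step k = 1:
  phi_11 = rho(1) = -0.2393.
Step k = 2:
  phi_22 = [rho(2) - phi_11 rho(1)] / [1 - phi_11 rho(1)] = [-0.1464 - (-0.2393)(-0.2393)] / [1 - (-0.2393)(-0.2393)]
         = -0.20366449 / 0.94273551 = -0.216.
Therefore phi_{22} = -0.2160.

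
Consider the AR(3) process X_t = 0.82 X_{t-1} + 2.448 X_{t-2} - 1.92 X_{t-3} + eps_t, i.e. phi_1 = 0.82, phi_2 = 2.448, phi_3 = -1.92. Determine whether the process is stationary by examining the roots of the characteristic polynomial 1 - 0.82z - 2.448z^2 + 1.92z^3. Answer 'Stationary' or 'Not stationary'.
\text{Not stationary}

The AR(p) characteristic polynomial is P(z) = 1 - 0.82z - 2.448z^2 + 1.92z^3.
Stationarity requires all roots to lie outside the unit circle, i.e. |z| > 1 for every root.
Degree 3: look for a simple real root z0 first, then factor out (1 - z/z0) and solve the remaining quadratic.
Testing z0 = 0.625: P(0.625) = 1 + (-0.82)(0.625) + (-2.448)(0.625)^2 + (1.92)(0.625)^3
  = 1 + (-0.5125) + (-0.95625) + (0.46875) = 0.  So z_0 = 0.625 is a root, |z_0| = 0.625.
Divide out the factor (1 - 1.6 z) = (1 - z/z0) (since 1/z0 = 1.6):
  P(z) = (1 - 1.6 z)(1 + (0.78) z + (-1.2) z^2)
  [check: z-coef 0.78 - (1.6) = -0.82; z^2-coef -1.2 - (1.6)(0.78) = -2.448; z^3-coef -(1.6)(-1.2) = 1.92.]
Remaining roots from the quadratic factor 1 + (0.78) z + (-1.2) z^2:
  Set 1 + (0.78) z + (-1.2) z^2 = 0, i.e. a z^2 + b z + c = 0 with a = -1.2, b = 0.78, c = 1.
  Discriminant D = b^2 - 4ac = (0.78)^2 - 4*(-1.2)*1 = 0.6084 - (-4.8) = 5.4084.
  D >= 0, so the roots are real: z = (-b +/- sqrt(D)) / (2a) = (-0.78 +/- 2.325597) / (-2.4).
    z_1 = (-0.78 + 2.325597) / (-2.4) = -0.644,   |z_1| = 0.644.
    z_2 = (-0.78 - 2.325597) / (-2.4) = 1.294,   |z_2| = 1.294.
Moduli of all roots: 0.6250, 0.6440, 1.2940.
All moduli strictly greater than 1? No.
Verdict: Not stationary.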